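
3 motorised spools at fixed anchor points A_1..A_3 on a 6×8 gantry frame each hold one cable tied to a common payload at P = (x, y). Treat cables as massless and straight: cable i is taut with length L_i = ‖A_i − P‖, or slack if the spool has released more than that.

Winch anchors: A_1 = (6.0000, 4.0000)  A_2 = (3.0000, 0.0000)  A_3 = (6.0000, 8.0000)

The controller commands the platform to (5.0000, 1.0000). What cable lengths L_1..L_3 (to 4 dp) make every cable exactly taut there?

(3.1623, 2.2361, 7.0711)

cable 1: Δx=1.0000, Δy=3.0000; L_1 = √(Δx²+Δy²) = 3.1623
cable 2: Δx=-2.0000, Δy=-1.0000; L_2 = √(Δx²+Δy²) = 2.2361
cable 3: Δx=1.0000, Δy=7.0000; L_3 = √(Δx²+Δy²) = 7.0711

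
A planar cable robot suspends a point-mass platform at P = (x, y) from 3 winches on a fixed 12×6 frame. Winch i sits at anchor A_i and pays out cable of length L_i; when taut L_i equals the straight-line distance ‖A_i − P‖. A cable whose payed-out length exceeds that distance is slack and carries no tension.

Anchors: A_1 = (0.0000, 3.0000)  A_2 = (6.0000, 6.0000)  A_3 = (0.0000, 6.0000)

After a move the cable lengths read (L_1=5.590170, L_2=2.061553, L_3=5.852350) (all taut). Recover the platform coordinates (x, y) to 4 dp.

(5.5000, 4.0000)

circle eqns → linear via eq_j − eq_1; set q_j = A_j·A_j − L_j²
q_1 = 0.0000+9.0000−31.2500 = -22.2500
-12.0000·x − 6.0000·y = q_1−q_2 = -90.0000
0.0000·x − 6.0000·y = q_1−q_3 = -24.0000
solve first two rows → x=5.5000, y=4.0000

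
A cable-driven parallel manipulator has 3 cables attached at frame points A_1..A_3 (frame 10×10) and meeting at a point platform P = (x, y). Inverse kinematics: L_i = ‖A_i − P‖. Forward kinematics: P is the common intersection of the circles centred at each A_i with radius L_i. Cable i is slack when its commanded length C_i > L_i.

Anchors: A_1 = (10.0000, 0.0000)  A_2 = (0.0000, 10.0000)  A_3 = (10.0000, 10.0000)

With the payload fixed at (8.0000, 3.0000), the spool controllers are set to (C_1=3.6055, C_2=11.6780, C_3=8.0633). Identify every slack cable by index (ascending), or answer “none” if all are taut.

2, 3

cable 1: √((2.0000)²+(-3.0000)²)=3.6056, C_1=3.6055: taut
cable 2: √((-8.0000)²+(7.0000)²)=10.6301, C_2=11.6780: slack
cable 3: √((2.0000)²+(7.0000)²)=7.2801, C_3=8.0633: slack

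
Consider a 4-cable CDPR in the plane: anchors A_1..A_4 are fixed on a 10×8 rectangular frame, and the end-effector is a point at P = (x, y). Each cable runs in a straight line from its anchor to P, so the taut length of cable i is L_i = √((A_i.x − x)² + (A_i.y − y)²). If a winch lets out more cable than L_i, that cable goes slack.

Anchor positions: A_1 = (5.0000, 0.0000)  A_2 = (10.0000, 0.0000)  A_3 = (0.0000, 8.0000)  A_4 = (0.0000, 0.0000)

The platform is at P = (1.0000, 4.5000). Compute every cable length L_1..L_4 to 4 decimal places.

cable 1: Δx=4.0000, Δy=-4.5000; L_1 = √(Δx²+Δy²) = 6.0208
cable 2: Δx=9.0000, Δy=-4.5000; L_2 = √(Δx²+Δy²) = 10.0623
cable 3: Δx=-1.0000, Δy=3.5000; L_3 = √(Δx²+Δy²) = 3.6401
cable 4: Δx=-1.0000, Δy=-4.5000; L_4 = √(Δx²+Δy²) = 4.6098

(6.0208, 10.0623, 3.6401, 4.6098)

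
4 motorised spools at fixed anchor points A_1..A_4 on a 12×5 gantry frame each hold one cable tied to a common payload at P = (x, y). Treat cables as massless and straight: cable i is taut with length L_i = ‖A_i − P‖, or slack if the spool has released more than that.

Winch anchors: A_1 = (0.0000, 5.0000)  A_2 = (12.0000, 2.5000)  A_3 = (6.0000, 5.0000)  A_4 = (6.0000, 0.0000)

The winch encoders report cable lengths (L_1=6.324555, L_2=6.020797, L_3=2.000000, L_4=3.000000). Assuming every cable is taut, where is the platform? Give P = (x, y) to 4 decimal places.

each cable: (A_i−P)·(A_i−P) = L_i²; let q_i = ‖A_i‖²−L_i²
q_1 = 0.0000+25.0000−40.0000 = -15.0000
row 1: -24.0000x + 5.0000y = -129.0000  (q_2=114.0000)
row 2: -12.0000x + 0.0000y = -72.0000  (q_3=57.0000)
row 3: -12.0000x + 10.0000y = -42.0000  (q_4=27.0000)
Cramer on rows 1–2 → x = 6.0000, y = 3.0000
check cable 4: ‖A_4−P‖² = 9.0000 ≈ L_4² = 9.0000 ✓

(6.0000, 3.0000)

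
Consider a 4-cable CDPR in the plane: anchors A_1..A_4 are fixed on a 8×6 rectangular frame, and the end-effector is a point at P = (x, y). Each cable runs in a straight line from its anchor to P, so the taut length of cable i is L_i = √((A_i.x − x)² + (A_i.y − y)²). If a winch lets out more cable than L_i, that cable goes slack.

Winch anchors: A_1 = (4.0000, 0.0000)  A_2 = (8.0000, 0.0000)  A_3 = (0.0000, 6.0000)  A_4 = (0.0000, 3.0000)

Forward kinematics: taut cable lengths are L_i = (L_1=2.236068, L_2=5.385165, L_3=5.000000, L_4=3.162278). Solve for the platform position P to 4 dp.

(3.0000, 2.0000)

expand ‖A_i−P‖²=L_i² and subtract eq 1 (q_i ≔ ‖A_i‖²−L_i²)
q_1 = 16.0000+0.0000−5.0000 = 11.0000
eq1−eq2 → [-8.0000  0.0000]·P = -24.0000
eq1−eq3 → [8.0000  -12.0000]·P = 0.0000
eq1−eq4 → [8.0000  -6.0000]·P = 12.0000
2×2 solve → P = (3.0000, 2.0000)
check cable 4: ‖A_4−P‖² = 10.0000 ≈ L_4² = 10.0000 ✓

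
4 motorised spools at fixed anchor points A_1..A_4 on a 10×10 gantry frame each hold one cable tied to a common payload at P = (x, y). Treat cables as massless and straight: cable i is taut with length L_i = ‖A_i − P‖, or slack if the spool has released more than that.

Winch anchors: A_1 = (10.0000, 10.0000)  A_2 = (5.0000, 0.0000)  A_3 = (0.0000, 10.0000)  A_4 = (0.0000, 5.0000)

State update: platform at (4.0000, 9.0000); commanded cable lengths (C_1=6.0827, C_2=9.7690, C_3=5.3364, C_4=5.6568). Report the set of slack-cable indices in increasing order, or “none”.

cable 1: √((6.0000)²+(1.0000)²)=6.0828, C_1=6.0827: taut
cable 2: √((1.0000)²+(-9.0000)²)=9.0554, C_2=9.7690: slack
cable 3: √((-4.0000)²+(1.0000)²)=4.1231, C_3=5.3364: slack
cable 4: √((-4.0000)²+(-4.0000)²)=5.6569, C_4=5.6568: taut

2, 3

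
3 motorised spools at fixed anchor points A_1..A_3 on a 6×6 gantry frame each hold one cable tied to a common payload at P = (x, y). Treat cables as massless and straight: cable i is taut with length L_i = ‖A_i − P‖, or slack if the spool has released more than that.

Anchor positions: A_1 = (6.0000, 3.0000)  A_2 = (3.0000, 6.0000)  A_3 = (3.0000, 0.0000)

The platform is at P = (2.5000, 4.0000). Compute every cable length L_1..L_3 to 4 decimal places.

L_1 = √((6.0000−2.5000)² + (3.0000−4.0000)²) = 3.6401
L_2 = √((3.0000−2.5000)² + (6.0000−4.0000)²) = 2.0616
L_3 = √((3.0000−2.5000)² + (0.0000−4.0000)²) = 4.0311

(3.6401, 2.0616, 4.0311)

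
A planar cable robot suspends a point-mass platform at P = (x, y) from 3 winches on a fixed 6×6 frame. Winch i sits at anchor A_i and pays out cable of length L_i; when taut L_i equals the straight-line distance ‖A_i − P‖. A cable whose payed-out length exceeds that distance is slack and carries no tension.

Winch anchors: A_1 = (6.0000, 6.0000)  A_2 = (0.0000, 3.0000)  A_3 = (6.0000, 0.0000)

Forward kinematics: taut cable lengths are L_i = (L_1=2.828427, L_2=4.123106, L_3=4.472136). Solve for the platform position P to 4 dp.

expand ‖A_i−P‖²=L_i² and subtract eq 1 (q_i ≔ ‖A_i‖²−L_i²)
q_1 = 36.0000+36.0000−8.0000 = 64.0000
eq1−eq2 → [12.0000  6.0000]·P = 72.0000
eq1−eq3 → [0.0000  12.0000]·P = 48.0000
2×2 solve → P = (4.0000, 4.0000)

(4.0000, 4.0000)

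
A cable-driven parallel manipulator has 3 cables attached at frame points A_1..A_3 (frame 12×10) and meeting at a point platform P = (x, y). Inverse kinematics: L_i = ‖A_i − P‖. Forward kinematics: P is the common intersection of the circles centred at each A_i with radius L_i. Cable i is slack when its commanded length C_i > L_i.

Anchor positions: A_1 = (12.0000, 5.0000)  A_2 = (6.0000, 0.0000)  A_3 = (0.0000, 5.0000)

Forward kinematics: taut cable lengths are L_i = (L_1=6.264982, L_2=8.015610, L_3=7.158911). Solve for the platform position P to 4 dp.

(6.5000, 8.0000)

expand ‖A_i−P‖²=L_i² and subtract eq 1 (q_i ≔ ‖A_i‖²−L_i²)
q_1 = 144.0000+25.0000−39.2500 = 129.7500
eq1−eq2 → [12.0000  10.0000]·P = 158.0000
eq1−eq3 → [24.0000  0.0000]·P = 156.0000
2×2 solve → P = (6.5000, 8.0000)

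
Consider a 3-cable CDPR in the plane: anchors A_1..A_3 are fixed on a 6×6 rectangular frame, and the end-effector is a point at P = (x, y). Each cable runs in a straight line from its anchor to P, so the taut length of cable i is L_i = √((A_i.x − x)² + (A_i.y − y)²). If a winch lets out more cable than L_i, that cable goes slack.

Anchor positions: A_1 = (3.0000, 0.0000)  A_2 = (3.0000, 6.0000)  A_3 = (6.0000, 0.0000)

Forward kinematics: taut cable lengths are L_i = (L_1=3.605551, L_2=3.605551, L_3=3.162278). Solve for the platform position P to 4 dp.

(5.0000, 3.0000)

circle eqns → linear via eq_j − eq_1; set c_j = A_j·A_j − L_j²
c_1 = 9.0000+0.0000−13.0000 = -4.0000
0.0000·x − 12.0000·y = c_1−c_2 = -36.0000
-6.0000·x + 0.0000·y = c_1−c_3 = -30.0000
solve first two rows → x=5.0000, y=3.0000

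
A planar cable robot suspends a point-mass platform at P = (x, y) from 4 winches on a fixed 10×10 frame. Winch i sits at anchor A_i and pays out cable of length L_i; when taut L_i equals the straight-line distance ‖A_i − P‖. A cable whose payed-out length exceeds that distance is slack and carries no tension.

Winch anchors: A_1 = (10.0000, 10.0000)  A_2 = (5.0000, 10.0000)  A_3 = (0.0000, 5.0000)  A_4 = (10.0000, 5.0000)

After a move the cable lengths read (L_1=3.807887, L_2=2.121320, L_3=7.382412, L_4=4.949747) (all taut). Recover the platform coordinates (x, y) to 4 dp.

each cable: (A_i−P)·(A_i−P) = L_i²; let q_i = ‖A_i‖²−L_i²
q_1 = 100.0000+100.0000−14.5000 = 185.5000
row 1: 10.0000x + 0.0000y = 65.0000  (q_2=120.5000)
row 2: 20.0000x + 10.0000y = 215.0000  (q_3=-29.5000)
row 3: 0.0000x + 10.0000y = 85.0000  (q_4=100.5000)
Cramer on rows 1–2 → x = 6.5000, y = 8.5000
check cable 4: ‖A_4−P‖² = 24.5000 ≈ L_4² = 24.5000 ✓

(6.5000, 8.5000)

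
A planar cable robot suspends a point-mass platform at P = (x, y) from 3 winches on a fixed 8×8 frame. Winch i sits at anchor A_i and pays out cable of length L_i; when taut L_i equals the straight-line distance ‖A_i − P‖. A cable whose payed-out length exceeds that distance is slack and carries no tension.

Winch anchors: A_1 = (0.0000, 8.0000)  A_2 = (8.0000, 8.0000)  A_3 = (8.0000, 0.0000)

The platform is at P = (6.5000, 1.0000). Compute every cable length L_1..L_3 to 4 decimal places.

L_1 = √((0.0000−6.5000)² + (8.0000−1.0000)²) = 9.5525
L_2 = √((8.0000−6.5000)² + (8.0000−1.0000)²) = 7.1589
L_3 = √((8.0000−6.5000)² + (0.0000−1.0000)²) = 1.8028

(9.5525, 7.1589, 1.8028)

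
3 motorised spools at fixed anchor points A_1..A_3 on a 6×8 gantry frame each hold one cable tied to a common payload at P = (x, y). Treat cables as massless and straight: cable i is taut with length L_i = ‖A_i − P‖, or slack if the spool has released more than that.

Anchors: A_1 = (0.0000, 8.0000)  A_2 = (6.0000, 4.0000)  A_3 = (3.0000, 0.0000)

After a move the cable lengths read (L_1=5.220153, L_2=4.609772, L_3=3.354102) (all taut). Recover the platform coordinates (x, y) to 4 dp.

(1.5000, 3.0000)

circle eqns → linear via eq_j − eq_1; set k_j = A_j·A_j − L_j²
k_1 = 0.0000+64.0000−27.2500 = 36.7500
-12.0000·x + 8.0000·y = k_1−k_2 = 6.0000
-6.0000·x + 16.0000·y = k_1−k_3 = 39.0000
solve first two rows → x=1.5000, y=3.0000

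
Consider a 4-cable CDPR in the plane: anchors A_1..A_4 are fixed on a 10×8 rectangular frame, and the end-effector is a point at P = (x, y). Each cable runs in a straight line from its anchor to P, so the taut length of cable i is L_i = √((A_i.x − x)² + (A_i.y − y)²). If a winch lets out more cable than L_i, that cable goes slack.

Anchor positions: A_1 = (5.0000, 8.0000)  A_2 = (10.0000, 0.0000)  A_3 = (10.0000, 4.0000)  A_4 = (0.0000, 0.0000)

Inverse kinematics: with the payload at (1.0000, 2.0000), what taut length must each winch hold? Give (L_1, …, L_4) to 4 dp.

L_1: Δ = A_1−P = (4.0000, 6.0000) → ‖Δ‖ = √52.0000 = 7.2111
L_2: Δ = A_2−P = (9.0000, -2.0000) → ‖Δ‖ = √85.0000 = 9.2195
L_3: Δ = A_3−P = (9.0000, 2.0000) → ‖Δ‖ = √85.0000 = 9.2195
L_4: Δ = A_4−P = (-1.0000, -2.0000) → ‖Δ‖ = √5.0000 = 2.2361

(7.2111, 9.2195, 9.2195, 2.2361)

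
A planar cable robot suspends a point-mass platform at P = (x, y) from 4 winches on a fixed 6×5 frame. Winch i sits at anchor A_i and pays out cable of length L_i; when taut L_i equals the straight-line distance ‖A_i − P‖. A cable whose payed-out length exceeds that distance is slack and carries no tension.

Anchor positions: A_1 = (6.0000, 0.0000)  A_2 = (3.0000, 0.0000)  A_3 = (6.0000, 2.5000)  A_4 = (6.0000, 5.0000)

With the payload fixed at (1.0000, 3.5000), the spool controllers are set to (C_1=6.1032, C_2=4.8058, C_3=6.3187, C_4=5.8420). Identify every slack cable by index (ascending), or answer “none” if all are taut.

2, 3, 4

i=1: geometric 6.1033 vs commanded 6.1032 ⇒ taut
i=2: geometric 4.0311 vs commanded 4.8058 ⇒ slack
i=3: geometric 5.0990 vs commanded 6.3187 ⇒ slack
i=4: geometric 5.2202 vs commanded 5.8420 ⇒ slack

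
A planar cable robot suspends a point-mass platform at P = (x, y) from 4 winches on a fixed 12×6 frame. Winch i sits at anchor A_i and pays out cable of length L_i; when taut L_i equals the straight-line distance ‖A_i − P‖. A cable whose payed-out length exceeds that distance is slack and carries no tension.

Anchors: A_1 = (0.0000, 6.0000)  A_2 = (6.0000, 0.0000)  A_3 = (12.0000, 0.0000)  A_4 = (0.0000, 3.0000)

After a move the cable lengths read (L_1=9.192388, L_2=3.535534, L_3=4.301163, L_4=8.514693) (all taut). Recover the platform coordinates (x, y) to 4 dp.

(8.5000, 2.5000)

each cable: (A_i−P)·(A_i−P) = L_i²; let c_i = ‖A_i‖²−L_i²
c_1 = 0.0000+36.0000−84.5000 = -48.5000
row 1: -12.0000x + 12.0000y = -72.0000  (c_2=23.5000)
row 2: -24.0000x + 12.0000y = -174.0000  (c_3=125.5000)
row 3: 0.0000x + 6.0000y = 15.0000  (c_4=-63.5000)
Cramer on rows 1–2 → x = 8.5000, y = 2.5000
check cable 4: ‖A_4−P‖² = 72.5000 ≈ L_4² = 72.5000 ✓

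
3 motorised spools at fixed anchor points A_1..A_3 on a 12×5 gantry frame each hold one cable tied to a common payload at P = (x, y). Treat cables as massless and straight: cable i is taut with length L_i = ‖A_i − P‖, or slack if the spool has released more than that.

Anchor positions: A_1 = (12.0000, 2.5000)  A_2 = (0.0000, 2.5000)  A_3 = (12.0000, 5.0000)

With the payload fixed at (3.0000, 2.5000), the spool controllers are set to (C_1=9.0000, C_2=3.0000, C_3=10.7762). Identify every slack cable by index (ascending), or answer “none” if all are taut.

3

cable 1: L_1 = ‖A_1−P‖ = 9.0000;  C_1 = 9.0000 → taut
cable 2: L_2 = ‖A_2−P‖ = 3.0000;  C_2 = 3.0000 → taut
cable 3: L_3 = ‖A_3−P‖ = 9.3408;  C_3 = 10.7762 → slack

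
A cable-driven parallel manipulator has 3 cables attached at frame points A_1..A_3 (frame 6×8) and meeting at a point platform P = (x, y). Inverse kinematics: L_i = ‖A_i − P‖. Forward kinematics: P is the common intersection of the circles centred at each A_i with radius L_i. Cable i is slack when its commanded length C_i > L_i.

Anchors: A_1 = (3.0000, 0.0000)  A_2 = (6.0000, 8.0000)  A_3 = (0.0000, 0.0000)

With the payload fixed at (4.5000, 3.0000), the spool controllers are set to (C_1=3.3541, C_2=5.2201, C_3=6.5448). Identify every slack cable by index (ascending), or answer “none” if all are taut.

3

i=1: geometric 3.3541 vs commanded 3.3541 ⇒ taut
i=2: geometric 5.2202 vs commanded 5.2201 ⇒ taut
i=3: geometric 5.4083 vs commanded 6.5448 ⇒ slack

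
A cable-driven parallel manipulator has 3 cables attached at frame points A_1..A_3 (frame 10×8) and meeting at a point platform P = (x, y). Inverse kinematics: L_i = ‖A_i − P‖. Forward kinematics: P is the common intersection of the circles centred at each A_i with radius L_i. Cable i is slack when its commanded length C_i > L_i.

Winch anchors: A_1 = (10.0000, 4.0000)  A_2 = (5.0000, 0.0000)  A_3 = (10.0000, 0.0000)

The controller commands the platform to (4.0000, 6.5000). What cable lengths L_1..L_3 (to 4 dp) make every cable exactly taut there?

L_1: Δ = A_1−P = (6.0000, -2.5000) → ‖Δ‖ = √42.2500 = 6.5000
L_2: Δ = A_2−P = (1.0000, -6.5000) → ‖Δ‖ = √43.2500 = 6.5765
L_3: Δ = A_3−P = (6.0000, -6.5000) → ‖Δ‖ = √78.2500 = 8.8459

(6.5000, 6.5765, 8.8459)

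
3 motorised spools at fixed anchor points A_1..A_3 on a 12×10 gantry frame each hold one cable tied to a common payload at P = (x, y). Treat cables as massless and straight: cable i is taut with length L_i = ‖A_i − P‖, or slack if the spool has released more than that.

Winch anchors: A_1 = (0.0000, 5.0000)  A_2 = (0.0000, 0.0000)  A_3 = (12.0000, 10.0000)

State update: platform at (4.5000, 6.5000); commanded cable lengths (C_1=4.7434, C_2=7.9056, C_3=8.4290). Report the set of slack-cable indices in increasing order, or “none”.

cable 1: L_1 = ‖A_1−P‖ = 4.7434;  C_1 = 4.7434 → taut
cable 2: L_2 = ‖A_2−P‖ = 7.9057;  C_2 = 7.9056 → taut
cable 3: L_3 = ‖A_3−P‖ = 8.2765;  C_3 = 8.4290 → slack

3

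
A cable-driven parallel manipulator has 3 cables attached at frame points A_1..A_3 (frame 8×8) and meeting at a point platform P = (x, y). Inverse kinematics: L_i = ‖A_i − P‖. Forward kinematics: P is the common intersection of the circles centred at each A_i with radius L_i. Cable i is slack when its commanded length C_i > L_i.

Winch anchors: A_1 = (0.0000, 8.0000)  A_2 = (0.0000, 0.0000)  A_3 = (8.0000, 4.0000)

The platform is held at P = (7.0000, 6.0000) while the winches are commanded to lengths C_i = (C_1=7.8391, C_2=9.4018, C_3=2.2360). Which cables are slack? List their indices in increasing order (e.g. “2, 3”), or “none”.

i=1: geometric 7.2801 vs commanded 7.8391 ⇒ slack
i=2: geometric 9.2195 vs commanded 9.4018 ⇒ slack
i=3: geometric 2.2361 vs commanded 2.2360 ⇒ taut

1, 2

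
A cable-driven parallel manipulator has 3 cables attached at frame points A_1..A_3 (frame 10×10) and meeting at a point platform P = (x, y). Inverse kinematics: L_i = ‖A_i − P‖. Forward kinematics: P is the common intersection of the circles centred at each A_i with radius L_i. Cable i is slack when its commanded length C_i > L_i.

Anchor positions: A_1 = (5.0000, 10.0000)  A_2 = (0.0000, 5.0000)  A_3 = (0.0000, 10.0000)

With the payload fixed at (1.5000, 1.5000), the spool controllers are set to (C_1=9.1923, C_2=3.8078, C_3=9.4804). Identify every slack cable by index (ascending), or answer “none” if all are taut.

3

cable 1: √((3.5000)²+(8.5000)²)=9.1924, C_1=9.1923: taut
cable 2: √((-1.5000)²+(3.5000)²)=3.8079, C_2=3.8078: taut
cable 3: √((-1.5000)²+(8.5000)²)=8.6313, C_3=9.4804: slack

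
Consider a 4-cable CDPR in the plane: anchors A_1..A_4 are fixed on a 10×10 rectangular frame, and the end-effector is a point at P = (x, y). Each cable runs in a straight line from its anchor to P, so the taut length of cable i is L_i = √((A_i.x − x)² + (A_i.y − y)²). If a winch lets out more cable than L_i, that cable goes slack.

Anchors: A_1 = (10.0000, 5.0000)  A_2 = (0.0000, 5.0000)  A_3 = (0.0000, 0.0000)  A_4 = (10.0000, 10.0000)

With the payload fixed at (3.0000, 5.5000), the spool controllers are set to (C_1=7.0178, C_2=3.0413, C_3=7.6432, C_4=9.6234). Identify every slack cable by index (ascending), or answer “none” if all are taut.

cable 1: √((7.0000)²+(-0.5000)²)=7.0178, C_1=7.0178: taut
cable 2: √((-3.0000)²+(-0.5000)²)=3.0414, C_2=3.0413: taut
cable 3: √((-3.0000)²+(-5.5000)²)=6.2650, C_3=7.6432: slack
cable 4: √((7.0000)²+(4.5000)²)=8.3217, C_4=9.6234: slack

3, 4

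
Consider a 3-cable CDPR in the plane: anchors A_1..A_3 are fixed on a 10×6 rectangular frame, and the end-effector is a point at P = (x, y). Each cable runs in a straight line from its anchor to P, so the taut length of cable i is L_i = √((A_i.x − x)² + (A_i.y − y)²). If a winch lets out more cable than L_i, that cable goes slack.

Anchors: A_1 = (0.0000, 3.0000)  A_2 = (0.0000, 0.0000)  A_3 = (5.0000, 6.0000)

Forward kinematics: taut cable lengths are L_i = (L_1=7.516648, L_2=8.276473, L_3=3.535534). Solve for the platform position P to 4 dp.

(7.5000, 3.5000)

circle eqns → linear via eq_j − eq_1; set c_j = A_j·A_j − L_j²
c_1 = 0.0000+9.0000−56.5000 = -47.5000
0.0000·x + 6.0000·y = c_1−c_2 = 21.0000
-10.0000·x − 6.0000·y = c_1−c_3 = -96.0000
solve first two rows → x=7.5000, y=3.5000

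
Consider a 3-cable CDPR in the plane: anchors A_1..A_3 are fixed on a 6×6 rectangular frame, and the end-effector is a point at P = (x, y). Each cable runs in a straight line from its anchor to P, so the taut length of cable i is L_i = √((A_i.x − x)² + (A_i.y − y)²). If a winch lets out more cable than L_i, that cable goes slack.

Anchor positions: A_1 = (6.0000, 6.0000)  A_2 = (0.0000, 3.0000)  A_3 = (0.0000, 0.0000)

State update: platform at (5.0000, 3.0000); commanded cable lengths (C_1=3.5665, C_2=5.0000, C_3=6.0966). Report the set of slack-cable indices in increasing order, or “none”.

1, 3

cable 1: L_1 = ‖A_1−P‖ = 3.1623;  C_1 = 3.5665 → slack
cable 2: L_2 = ‖A_2−P‖ = 5.0000;  C_2 = 5.0000 → taut
cable 3: L_3 = ‖A_3−P‖ = 5.8310;  C_3 = 6.0966 → slack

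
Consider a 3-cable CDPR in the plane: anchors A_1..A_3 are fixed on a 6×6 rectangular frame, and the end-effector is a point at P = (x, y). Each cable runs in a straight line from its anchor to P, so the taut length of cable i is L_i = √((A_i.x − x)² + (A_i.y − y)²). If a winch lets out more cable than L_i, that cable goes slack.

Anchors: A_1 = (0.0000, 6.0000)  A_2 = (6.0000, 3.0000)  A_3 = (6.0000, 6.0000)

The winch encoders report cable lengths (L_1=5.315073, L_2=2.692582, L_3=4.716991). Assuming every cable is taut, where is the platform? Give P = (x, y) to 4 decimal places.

circle eqns → linear via eq_j − eq_1; set k_j = A_j·A_j − L_j²
k_1 = 0.0000+36.0000−28.2500 = 7.7500
-12.0000·x + 6.0000·y = k_1−k_2 = -30.0000
-12.0000·x + 0.0000·y = k_1−k_3 = -42.0000
solve first two rows → x=3.5000, y=2.0000

(3.5000, 2.0000)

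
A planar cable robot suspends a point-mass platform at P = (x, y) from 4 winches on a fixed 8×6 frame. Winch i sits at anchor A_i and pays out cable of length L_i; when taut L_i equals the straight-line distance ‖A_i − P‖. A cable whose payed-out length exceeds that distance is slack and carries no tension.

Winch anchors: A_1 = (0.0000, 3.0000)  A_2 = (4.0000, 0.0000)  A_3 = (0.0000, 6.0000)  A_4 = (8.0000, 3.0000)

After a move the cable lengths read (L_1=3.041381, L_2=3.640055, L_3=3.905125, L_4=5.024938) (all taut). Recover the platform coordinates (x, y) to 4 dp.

expand ‖A_i−P‖²=L_i² and subtract eq 1 (k_i ≔ ‖A_i‖²−L_i²)
k_1 = 0.0000+9.0000−9.2500 = -0.2500
eq1−eq2 → [-8.0000  6.0000]·P = -3.0000
eq1−eq3 → [0.0000  -6.0000]·P = -21.0000
eq1−eq4 → [-16.0000  0.0000]·P = -48.0000
2×2 solve → P = (3.0000, 3.5000)
check cable 4: ‖A_4−P‖² = 25.2500 ≈ L_4² = 25.2500 ✓

(3.0000, 3.5000)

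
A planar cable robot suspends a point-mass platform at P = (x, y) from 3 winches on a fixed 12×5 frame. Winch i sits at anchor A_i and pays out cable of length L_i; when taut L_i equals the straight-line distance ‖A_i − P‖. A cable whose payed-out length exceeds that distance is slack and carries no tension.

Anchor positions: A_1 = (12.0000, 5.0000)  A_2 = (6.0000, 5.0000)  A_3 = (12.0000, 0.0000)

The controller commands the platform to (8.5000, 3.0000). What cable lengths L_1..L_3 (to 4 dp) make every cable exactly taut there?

(4.0311, 3.2016, 4.6098)

L_1 = √((12.0000−8.5000)² + (5.0000−3.0000)²) = 4.0311
L_2 = √((6.0000−8.5000)² + (5.0000−3.0000)²) = 3.2016
L_3 = √((12.0000−8.5000)² + (0.0000−3.0000)²) = 4.6098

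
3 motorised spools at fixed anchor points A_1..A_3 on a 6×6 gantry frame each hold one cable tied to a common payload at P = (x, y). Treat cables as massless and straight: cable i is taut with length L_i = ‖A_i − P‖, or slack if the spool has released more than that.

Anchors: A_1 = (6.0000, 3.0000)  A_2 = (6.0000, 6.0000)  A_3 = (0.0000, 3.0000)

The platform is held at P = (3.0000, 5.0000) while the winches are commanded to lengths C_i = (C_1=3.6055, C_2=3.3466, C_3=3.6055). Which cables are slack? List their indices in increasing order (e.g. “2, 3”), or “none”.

2

cable 1: L_1 = ‖A_1−P‖ = 3.6056;  C_1 = 3.6055 → taut
cable 2: L_2 = ‖A_2−P‖ = 3.1623;  C_2 = 3.3466 → slack
cable 3: L_3 = ‖A_3−P‖ = 3.6056;  C_3 = 3.6055 → taut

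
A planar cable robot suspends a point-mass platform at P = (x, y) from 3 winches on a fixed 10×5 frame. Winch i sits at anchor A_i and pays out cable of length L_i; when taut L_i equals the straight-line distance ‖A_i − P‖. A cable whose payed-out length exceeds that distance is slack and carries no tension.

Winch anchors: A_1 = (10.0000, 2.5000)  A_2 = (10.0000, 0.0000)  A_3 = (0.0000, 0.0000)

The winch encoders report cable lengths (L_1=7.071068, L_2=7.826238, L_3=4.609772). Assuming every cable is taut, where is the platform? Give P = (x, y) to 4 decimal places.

each cable: (A_i−P)·(A_i−P) = L_i²; let k_i = ‖A_i‖²−L_i²
k_1 = 100.0000+6.2500−50.0000 = 56.2500
row 1: 0.0000x + 5.0000y = 17.5000  (k_2=38.7500)
row 2: 20.0000x + 5.0000y = 77.5000  (k_3=-21.2500)
Cramer on rows 1–2 → x = 3.0000, y = 3.5000

(3.0000, 3.5000)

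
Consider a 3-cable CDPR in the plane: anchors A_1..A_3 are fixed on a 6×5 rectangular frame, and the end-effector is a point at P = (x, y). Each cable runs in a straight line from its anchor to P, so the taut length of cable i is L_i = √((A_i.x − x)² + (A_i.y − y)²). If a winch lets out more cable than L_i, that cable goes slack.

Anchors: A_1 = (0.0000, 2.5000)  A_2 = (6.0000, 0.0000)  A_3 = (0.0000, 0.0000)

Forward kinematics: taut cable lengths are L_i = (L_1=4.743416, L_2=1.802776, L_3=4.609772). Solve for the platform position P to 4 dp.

(4.5000, 1.0000)

expand ‖A_i−P‖²=L_i² and subtract eq 1 (c_i ≔ ‖A_i‖²−L_i²)
c_1 = 0.0000+6.2500−22.5000 = -16.2500
eq1−eq2 → [-12.0000  5.0000]·P = -49.0000
eq1−eq3 → [0.0000  5.0000]·P = 5.0000
2×2 solve → P = (4.5000, 1.0000)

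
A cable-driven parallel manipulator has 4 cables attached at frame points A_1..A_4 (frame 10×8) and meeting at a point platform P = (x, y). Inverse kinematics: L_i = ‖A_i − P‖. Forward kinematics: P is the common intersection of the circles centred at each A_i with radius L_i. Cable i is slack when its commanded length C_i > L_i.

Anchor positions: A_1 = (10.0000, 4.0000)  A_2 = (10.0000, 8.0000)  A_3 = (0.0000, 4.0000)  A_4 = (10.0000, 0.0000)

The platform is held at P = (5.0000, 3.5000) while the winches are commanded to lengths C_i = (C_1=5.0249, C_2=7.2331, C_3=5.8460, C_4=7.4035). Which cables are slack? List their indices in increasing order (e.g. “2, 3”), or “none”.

cable 1: √((5.0000)²+(0.5000)²)=5.0249, C_1=5.0249: taut
cable 2: √((5.0000)²+(4.5000)²)=6.7268, C_2=7.2331: slack
cable 3: √((-5.0000)²+(0.5000)²)=5.0249, C_3=5.8460: slack
cable 4: √((5.0000)²+(-3.5000)²)=6.1033, C_4=7.4035: slack

2, 3, 4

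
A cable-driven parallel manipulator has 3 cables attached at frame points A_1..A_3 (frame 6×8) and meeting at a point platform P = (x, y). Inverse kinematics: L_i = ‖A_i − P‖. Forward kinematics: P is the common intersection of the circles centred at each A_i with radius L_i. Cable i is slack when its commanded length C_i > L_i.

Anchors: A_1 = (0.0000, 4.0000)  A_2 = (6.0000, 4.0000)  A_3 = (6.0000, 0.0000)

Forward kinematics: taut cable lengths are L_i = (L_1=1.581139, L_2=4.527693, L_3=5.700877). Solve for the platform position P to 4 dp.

circle eqns → linear via eq_j − eq_1; set k_j = A_j·A_j − L_j²
k_1 = 0.0000+16.0000−2.5000 = 13.5000
-12.0000·x + 0.0000·y = k_1−k_2 = -18.0000
-12.0000·x + 8.0000·y = k_1−k_3 = 10.0000
solve first two rows → x=1.5000, y=3.5000

(1.5000, 3.5000)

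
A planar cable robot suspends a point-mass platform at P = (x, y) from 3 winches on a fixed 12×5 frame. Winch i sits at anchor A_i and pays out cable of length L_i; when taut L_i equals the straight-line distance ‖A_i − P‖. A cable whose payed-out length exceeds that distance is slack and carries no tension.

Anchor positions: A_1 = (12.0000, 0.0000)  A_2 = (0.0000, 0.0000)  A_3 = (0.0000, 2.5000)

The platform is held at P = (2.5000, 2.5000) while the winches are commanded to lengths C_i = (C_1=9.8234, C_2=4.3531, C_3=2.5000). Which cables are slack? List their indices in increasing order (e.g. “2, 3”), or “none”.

i=1: geometric 9.8234 vs commanded 9.8234 ⇒ taut
i=2: geometric 3.5355 vs commanded 4.3531 ⇒ slack
i=3: geometric 2.5000 vs commanded 2.5000 ⇒ taut

2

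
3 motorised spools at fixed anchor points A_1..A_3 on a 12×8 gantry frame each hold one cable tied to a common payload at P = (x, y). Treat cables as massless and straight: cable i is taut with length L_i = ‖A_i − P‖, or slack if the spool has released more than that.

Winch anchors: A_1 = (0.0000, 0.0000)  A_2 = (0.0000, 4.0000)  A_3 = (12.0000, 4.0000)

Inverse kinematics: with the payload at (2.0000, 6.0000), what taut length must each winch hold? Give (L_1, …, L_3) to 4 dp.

(6.3246, 2.8284, 10.1980)

L_1 = √((0.0000−2.0000)² + (0.0000−6.0000)²) = 6.3246
L_2 = √((0.0000−2.0000)² + (4.0000−6.0000)²) = 2.8284
L_3 = √((12.0000−2.0000)² + (4.0000−6.0000)²) = 10.1980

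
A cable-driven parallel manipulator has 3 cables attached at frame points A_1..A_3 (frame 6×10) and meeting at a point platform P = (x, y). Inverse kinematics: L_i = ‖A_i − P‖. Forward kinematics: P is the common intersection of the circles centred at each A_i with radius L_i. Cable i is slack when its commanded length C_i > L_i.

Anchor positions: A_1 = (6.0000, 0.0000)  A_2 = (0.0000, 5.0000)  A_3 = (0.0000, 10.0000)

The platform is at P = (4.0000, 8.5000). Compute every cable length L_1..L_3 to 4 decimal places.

L_1 = √((6.0000−4.0000)² + (0.0000−8.5000)²) = 8.7321
L_2 = √((0.0000−4.0000)² + (5.0000−8.5000)²) = 5.3151
L_3 = √((0.0000−4.0000)² + (10.0000−8.5000)²) = 4.2720

(8.7321, 5.3151, 4.2720)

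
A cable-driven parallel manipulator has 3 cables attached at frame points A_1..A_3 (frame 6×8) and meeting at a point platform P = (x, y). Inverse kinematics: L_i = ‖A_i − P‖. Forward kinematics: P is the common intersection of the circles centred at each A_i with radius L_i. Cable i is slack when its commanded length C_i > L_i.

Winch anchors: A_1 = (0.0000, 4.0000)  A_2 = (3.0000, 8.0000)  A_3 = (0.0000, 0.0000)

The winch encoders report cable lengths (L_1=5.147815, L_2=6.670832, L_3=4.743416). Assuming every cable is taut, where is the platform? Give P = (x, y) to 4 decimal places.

expand ‖A_i−P‖²=L_i² and subtract eq 1 (c_i ≔ ‖A_i‖²−L_i²)
c_1 = 0.0000+16.0000−26.5000 = -10.5000
eq1−eq2 → [-6.0000  -8.0000]·P = -39.0000
eq1−eq3 → [0.0000  8.0000]·P = 12.0000
2×2 solve → P = (4.5000, 1.5000)

(4.5000, 1.5000)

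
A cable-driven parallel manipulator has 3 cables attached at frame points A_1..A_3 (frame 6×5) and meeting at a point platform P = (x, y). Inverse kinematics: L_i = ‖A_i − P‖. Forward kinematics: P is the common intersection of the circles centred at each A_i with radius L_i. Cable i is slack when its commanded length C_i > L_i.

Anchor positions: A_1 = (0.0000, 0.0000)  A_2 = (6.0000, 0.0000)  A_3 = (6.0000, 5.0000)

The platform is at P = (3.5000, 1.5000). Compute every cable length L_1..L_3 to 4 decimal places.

(3.8079, 2.9155, 4.3012)

L_1: Δ = A_1−P = (-3.5000, -1.5000) → ‖Δ‖ = √14.5000 = 3.8079
L_2: Δ = A_2−P = (2.5000, -1.5000) → ‖Δ‖ = √8.5000 = 2.9155
L_3: Δ = A_3−P = (2.5000, 3.5000) → ‖Δ‖ = √18.5000 = 4.3012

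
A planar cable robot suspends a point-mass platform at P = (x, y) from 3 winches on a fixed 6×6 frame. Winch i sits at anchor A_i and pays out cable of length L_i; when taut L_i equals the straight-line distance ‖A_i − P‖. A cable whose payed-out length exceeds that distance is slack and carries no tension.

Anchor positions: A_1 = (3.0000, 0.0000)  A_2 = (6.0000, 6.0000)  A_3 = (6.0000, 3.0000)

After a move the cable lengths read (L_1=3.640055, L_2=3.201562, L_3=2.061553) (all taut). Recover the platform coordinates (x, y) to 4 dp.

circle eqns → linear via eq_j − eq_1; set k_j = A_j·A_j − L_j²
k_1 = 9.0000+0.0000−13.2500 = -4.2500
-6.0000·x − 12.0000·y = k_1−k_2 = -66.0000
-6.0000·x − 6.0000·y = k_1−k_3 = -45.0000
solve first two rows → x=4.0000, y=3.5000

(4.0000, 3.5000)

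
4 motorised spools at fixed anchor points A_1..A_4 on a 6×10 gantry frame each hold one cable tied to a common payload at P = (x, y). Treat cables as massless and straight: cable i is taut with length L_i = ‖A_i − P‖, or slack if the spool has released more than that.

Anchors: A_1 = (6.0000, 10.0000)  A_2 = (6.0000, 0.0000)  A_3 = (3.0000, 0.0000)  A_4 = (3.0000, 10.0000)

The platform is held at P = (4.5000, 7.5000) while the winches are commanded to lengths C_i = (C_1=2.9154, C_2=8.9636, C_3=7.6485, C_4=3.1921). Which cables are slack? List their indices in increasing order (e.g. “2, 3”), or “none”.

i=1: geometric 2.9155 vs commanded 2.9154 ⇒ taut
i=2: geometric 7.6485 vs commanded 8.9636 ⇒ slack
i=3: geometric 7.6485 vs commanded 7.6485 ⇒ taut
i=4: geometric 2.9155 vs commanded 3.1921 ⇒ slack

2, 4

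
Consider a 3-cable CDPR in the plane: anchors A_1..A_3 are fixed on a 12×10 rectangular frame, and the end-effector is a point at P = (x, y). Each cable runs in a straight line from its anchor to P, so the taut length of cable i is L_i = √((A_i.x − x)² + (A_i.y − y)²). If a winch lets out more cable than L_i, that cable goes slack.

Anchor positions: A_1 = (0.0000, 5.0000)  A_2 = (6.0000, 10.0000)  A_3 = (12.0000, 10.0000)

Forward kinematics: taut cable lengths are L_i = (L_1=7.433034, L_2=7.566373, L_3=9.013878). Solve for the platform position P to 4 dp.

(7.0000, 2.5000)

each cable: (A_i−P)·(A_i−P) = L_i²; let q_i = ‖A_i‖²−L_i²
q_1 = 0.0000+25.0000−55.2500 = -30.2500
row 1: -12.0000x − 10.0000y = -109.0000  (q_2=78.7500)
row 2: -24.0000x − 10.0000y = -193.0000  (q_3=162.7500)
Cramer on rows 1–2 → x = 7.0000, y = 2.5000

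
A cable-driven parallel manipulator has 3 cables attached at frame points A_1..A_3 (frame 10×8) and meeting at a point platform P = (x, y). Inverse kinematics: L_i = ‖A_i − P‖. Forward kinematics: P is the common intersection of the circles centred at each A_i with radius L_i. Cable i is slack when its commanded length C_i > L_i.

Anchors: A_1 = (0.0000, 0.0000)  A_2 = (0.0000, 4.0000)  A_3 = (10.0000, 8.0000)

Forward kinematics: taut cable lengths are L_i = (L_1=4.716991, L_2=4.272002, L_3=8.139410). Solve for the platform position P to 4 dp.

(4.0000, 2.5000)

circle eqns → linear via eq_j − eq_1; set c_j = A_j·A_j − L_j²
c_1 = 0.0000+0.0000−22.2500 = -22.2500
0.0000·x − 8.0000·y = c_1−c_2 = -20.0000
-20.0000·x − 16.0000·y = c_1−c_3 = -120.0000
solve first two rows → x=4.0000, y=2.5000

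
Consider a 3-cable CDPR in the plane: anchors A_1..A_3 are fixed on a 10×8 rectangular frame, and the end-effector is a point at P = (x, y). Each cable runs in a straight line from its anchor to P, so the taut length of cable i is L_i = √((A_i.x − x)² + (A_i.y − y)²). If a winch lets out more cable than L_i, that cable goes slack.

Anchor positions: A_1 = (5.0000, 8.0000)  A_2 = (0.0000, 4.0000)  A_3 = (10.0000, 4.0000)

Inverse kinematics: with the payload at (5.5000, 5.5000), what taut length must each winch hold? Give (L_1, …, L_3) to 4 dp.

(2.5495, 5.7009, 4.7434)

L_1 = √((5.0000−5.5000)² + (8.0000−5.5000)²) = 2.5495
L_2 = √((0.0000−5.5000)² + (4.0000−5.5000)²) = 5.7009
L_3 = √((10.0000−5.5000)² + (4.0000−5.5000)²) = 4.7434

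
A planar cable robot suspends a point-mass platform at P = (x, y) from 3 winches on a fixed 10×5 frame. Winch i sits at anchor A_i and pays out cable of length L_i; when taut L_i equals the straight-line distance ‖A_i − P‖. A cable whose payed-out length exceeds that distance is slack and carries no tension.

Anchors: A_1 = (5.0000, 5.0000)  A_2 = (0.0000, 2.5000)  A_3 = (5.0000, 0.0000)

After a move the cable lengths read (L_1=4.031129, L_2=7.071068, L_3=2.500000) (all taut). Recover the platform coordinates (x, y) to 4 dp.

(7.0000, 1.5000)

expand ‖A_i−P‖²=L_i² and subtract eq 1 (k_i ≔ ‖A_i‖²−L_i²)
k_1 = 25.0000+25.0000−16.2500 = 33.7500
eq1−eq2 → [10.0000  5.0000]·P = 77.5000
eq1−eq3 → [0.0000  10.0000]·P = 15.0000
2×2 solve → P = (7.0000, 1.5000)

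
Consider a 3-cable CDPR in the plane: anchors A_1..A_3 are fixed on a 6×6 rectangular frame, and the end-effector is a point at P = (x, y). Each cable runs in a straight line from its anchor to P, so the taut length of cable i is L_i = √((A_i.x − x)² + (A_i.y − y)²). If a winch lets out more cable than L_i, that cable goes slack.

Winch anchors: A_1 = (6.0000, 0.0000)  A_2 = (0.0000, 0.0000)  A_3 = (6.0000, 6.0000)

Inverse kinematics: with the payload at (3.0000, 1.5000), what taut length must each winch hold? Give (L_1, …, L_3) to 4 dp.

(3.3541, 3.3541, 5.4083)

L_1 = √((6.0000−3.0000)² + (0.0000−1.5000)²) = 3.3541
L_2 = √((0.0000−3.0000)² + (0.0000−1.5000)²) = 3.3541
L_3 = √((6.0000−3.0000)² + (6.0000−1.5000)²) = 5.4083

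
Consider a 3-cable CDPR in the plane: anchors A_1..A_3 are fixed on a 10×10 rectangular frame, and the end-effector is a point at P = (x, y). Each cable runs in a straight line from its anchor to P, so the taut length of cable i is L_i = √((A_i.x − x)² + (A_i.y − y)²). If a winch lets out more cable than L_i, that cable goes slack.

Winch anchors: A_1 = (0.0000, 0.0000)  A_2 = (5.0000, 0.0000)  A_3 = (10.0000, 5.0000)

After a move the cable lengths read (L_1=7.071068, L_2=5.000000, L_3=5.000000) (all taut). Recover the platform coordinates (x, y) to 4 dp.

circle eqns → linear via eq_j − eq_1; set k_j = A_j·A_j − L_j²
k_1 = 0.0000+0.0000−50.0000 = -50.0000
-10.0000·x + 0.0000·y = k_1−k_2 = -50.0000
-20.0000·x − 10.0000·y = k_1−k_3 = -150.0000
solve first two rows → x=5.0000, y=5.0000

(5.0000, 5.0000)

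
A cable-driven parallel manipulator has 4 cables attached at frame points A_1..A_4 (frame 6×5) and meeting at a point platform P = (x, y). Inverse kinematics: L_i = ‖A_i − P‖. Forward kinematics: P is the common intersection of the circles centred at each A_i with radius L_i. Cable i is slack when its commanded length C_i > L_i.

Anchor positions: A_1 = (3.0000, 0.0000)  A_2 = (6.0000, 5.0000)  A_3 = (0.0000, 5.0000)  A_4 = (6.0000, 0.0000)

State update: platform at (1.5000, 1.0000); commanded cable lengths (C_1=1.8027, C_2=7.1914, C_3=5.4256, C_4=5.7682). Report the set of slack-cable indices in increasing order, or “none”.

i=1: geometric 1.8028 vs commanded 1.8027 ⇒ taut
i=2: geometric 6.0208 vs commanded 7.1914 ⇒ slack
i=3: geometric 4.2720 vs commanded 5.4256 ⇒ slack
i=4: geometric 4.6098 vs commanded 5.7682 ⇒ slack

2, 3, 4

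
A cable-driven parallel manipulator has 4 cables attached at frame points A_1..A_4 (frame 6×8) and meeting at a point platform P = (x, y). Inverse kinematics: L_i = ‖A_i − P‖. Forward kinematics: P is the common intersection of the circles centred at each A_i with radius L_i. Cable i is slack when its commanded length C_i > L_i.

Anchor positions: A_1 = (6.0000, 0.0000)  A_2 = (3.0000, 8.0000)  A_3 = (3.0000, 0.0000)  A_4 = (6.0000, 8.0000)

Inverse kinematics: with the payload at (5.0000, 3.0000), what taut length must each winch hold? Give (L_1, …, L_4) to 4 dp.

cable 1: Δx=1.0000, Δy=-3.0000; L_1 = √(Δx²+Δy²) = 3.1623
cable 2: Δx=-2.0000, Δy=5.0000; L_2 = √(Δx²+Δy²) = 5.3852
cable 3: Δx=-2.0000, Δy=-3.0000; L_3 = √(Δx²+Δy²) = 3.6056
cable 4: Δx=1.0000, Δy=5.0000; L_4 = √(Δx²+Δy²) = 5.0990

(3.1623, 5.3852, 3.6056, 5.0990)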